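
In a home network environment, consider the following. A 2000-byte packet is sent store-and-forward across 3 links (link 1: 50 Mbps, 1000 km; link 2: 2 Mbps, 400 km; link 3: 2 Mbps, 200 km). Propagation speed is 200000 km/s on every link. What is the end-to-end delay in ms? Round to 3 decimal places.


Packet = 2000 bytes = 16000 bits. Store-and-forward: sum (t_trans + t_prop) per link.
Link 1: t_trans = 16000/(50*10^6) s = 0.3200 ms; t_prop = 1000/200000 s = 5.0000 ms; subtotal = 5.3200 ms
Link 2: t_trans = 16000/(2*10^6) s = 8.0000 ms; t_prop = 400/200000 s = 2.0000 ms; subtotal = 10.0000 ms
Link 3: t_trans = 16000/(2*10^6) s = 8.0000 ms; t_prop = 200/200000 s = 1.0000 ms; subtotal = 9.0000 ms
End-to-end = 5.3200 + 10.0000 + 9.0000 = 24.3200 ms -> 24.320 ms (3 dp)

24.320


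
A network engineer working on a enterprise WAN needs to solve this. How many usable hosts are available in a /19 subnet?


Given: subnet mask /19
Host bits = 32 - 19 = 13
Total addresses = 2^13 = 8192
Usable hosts = 8192 - 2 (network + broadcast) = 8190

8190


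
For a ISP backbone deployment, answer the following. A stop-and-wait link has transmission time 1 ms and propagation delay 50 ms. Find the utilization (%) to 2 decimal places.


Given: Ttrans = 1 ms, Tprop = 50 ms
RTT = 2 * Tprop = 2 * 50 = 100 ms
U = Ttrans / (Ttrans + RTT)
U = 1 / (1 + 100)
U = 1 / 101 = 0.009901
U% = 0.99%

0.99


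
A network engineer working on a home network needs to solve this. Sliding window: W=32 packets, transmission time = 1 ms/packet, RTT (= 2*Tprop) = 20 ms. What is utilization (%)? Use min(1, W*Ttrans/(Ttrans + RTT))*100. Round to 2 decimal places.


Given: W = 32, Ttrans = 1 ms, RTT = 20 ms (= 2 * Tprop, Tprop = 10 ms)
Cycle time = Ttrans + RTT = 1 + 20 = 21 ms (first packet sent until its ACK returns)
W * Ttrans = 32 * 1 = 32 ms of sending per cycle
W * Ttrans / (Ttrans + RTT) = 32 / 21 = 1.523810
U = min(1, 1.523810) = 1.000000
U% = 100.00%

100.00


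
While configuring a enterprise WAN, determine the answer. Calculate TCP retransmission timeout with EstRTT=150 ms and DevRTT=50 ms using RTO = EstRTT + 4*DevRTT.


Given: EstRTT = 150 ms, DevRTT = 50 ms
Timeout = EstRTT + 4 * DevRTT
4 * DevRTT = 4 * 50 = 200
Timeout = 150 + 200 = 350 ms

350


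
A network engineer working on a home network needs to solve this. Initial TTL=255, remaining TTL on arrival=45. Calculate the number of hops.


Given: initial TTL = 255, received TTL = 45
Hops = initial TTL - received TTL
Hops = 255 - 45 = 210

210


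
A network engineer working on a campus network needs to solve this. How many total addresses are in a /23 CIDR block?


Given: CIDR prefix /23
Host bits = 32 - 23 = 9
Total addresses = 2^9 = 512

512


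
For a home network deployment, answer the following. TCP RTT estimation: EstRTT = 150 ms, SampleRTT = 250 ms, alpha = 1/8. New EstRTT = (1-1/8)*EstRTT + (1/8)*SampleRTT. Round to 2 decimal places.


Given: EstRTT = 150 ms, SampleRTT = 250 ms, alpha = 1/8
New EstRTT = (1 - alpha) * EstRTT + alpha * SampleRTT
(7/8) * 150 = 131.25
(1/8) * 250 = 31.25
New EstRTT = 131.25 + 31.25 = 162.5 ms -> 162.50 ms (2 dp)

162.50


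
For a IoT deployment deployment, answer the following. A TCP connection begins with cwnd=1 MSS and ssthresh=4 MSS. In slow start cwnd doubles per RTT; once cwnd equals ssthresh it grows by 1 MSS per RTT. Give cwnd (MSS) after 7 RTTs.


RTT 0: cwnd = 1 MSS (initial)
RTT 1: cwnd = 2 MSS (slow start, doubled)
RTT 2: cwnd = 4 MSS (slow start, doubled)
RTT 3: cwnd = 5 MSS (congestion avoidance, +1)
RTT 4: cwnd = 6 MSS (congestion avoidance, +1)
RTT 5: cwnd = 7 MSS (congestion avoidance, +1)
RTT 6: cwnd = 8 MSS (congestion avoidance, +1)
RTT 7: cwnd = 9 MSS (congestion avoidance, +1)

9


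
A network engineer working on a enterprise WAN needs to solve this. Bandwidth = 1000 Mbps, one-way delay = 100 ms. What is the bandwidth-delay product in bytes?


Given: bandwidth = 1000 Mbps, delay = 100 ms
BDP in bits = 1000 * 10^6 * 100 / 1000
BDP in bits = 100000000
BDP in bytes = 100000000 / 8 = 12500000

12500000


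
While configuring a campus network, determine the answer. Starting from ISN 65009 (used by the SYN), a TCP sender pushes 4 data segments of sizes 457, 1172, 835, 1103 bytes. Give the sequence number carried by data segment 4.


The SYN occupies sequence number ISN = 65009, so the first data byte is ISN + 1 = 65010.
SEQ of data segment i = (ISN + 1) + sum of payload sizes of segments 1..i-1.
Segment 1: SEQ = 65010, payload = 457 bytes
Segment 2: SEQ = 65467, payload = 1172 bytes
Segment 3: SEQ = 66639, payload = 835 bytes
Segment 4: SEQ = 67474, payload = 1103 bytes
SEQ of segment 4 = 65010 + 457 + 1172 + 835 = 67474

67474


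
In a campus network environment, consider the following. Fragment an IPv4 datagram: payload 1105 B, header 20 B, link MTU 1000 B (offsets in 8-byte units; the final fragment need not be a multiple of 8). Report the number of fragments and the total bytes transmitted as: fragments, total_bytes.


Max data per non-final fragment = floor((MTU - header)/8)*8 = floor((1000 - 20)/8)*8 = floor(980/8)*8 = 976 B
Final fragment needs no 8-byte alignment: it can carry up to MTU - header = 980 B
Non-final fragments needed = ceil((payload - 980) / 976) = ceil(125/976) = ceil(0.1281) = 1
Number of fragments = 1 + 1 = 2
Fragment sizes (data): 1 * 976 B + 129 B (last, 129 <= 980 OK)
Total bytes sent = payload + n_frags * header = 1105 + 2*20 = 1105 + 40 = 1145 B

2, 1145


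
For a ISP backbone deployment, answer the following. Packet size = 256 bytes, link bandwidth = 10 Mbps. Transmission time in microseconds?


Given: packet = 256 bytes, bandwidth = 10 Mbps
Packet in bits = 256 * 8 = 2048 bits
Bandwidth = 10 * 10^6 = 10000000 bps
Time = 2048 / 10000000 seconds
Time in us = 2048 * 10^6 / 10000000 = 204.8

204.8


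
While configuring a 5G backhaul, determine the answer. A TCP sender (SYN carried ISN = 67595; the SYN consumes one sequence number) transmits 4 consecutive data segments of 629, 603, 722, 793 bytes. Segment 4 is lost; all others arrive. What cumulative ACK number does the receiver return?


SYN uses sequence number 67595; first data byte = ISN + 1 = 67596.
Segment 1: SEQ = 67596, len = 629 B, covers [67596, 68224]
Segment 2: SEQ = 68225, len = 603 B, covers [68225, 68827]
Segment 3: SEQ = 68828, len = 722 B, covers [68828, 69549]
Segment 4: SEQ = 69550, len = 793 B, covers [69550, 70342] [LOST]
In-order data received: bytes [67596, 69549] (segments 1..3).
Segment 4 missing -> gap begins at byte 69550.
Cumulative ACK = next expected in-order byte = 67596 + 629 + 603 + 722 = 69550

69550


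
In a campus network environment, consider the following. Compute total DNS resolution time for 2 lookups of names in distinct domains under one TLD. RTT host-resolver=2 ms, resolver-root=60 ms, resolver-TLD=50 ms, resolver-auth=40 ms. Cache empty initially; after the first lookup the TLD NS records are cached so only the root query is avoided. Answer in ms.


Lookup 1 (cold cache): local + root + TLD + auth = 2 + 60 + 50 + 40 = 152 ms
Lookups 2..2 (TLD NS cached -> skip root; new domain -> still ask TLD and auth): local + TLD + auth = 2 + 50 + 40 = 92 ms each
Remaining 1 lookups: 1 * 92 = 92 ms
Total = 152 + 92 = 244 ms

244


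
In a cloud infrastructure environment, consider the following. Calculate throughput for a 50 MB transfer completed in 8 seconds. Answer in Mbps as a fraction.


Given: file = 50 MB, time = 8 s
File in Mb = 50 * 8 = 400 Mb
Throughput = 400 / 8 Mbps
Throughput = 50 Mbps

50


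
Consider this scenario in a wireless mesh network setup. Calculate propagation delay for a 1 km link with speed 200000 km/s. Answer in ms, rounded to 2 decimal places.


Given: distance = 1 km, speed = 200000 km/s
Delay = distance / speed = 1 / 200000 seconds
Delay in ms = 1 * 1000 / 200000
Delay = 0.0050 ms
Rounded to 2 dp = 0.01 ms

0.01


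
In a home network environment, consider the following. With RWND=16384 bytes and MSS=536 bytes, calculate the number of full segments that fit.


Given: RWND = 16384 bytes, MSS = 536 bytes
Full segments = floor(RWND / MSS)
Full segments = floor(16384 / 536)
Full segments = floor(30.5672) = 30

30


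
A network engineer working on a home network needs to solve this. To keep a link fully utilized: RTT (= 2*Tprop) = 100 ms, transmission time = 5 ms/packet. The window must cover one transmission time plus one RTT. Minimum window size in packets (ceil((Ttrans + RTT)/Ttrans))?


Given: Ttrans = 5 ms, RTT = 100 ms (= 2 * Tprop, Tprop = 50 ms)
Time until first ACK returns = Ttrans + RTT = 5 + 100 = 105 ms
Need W * Ttrans >= Ttrans + RTT  ->  W >= (Ttrans + RTT) / Ttrans
(Ttrans + RTT) / Ttrans = 105 / 5 = 21
W_min = ceil(21) = 21

21


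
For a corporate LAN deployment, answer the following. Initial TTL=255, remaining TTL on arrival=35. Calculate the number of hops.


Given: initial TTL = 255, received TTL = 35
Hops = initial TTL - received TTL
Hops = 255 - 35 = 220

220


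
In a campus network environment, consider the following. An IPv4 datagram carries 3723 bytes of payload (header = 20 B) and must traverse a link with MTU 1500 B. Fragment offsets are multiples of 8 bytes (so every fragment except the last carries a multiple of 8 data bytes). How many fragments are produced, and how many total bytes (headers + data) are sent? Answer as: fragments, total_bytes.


Max data per non-final fragment = floor((MTU - header)/8)*8 = floor((1500 - 20)/8)*8 = floor(1480/8)*8 = 1480 B
Final fragment needs no 8-byte alignment: it can carry up to MTU - header = 1480 B
Non-final fragments needed = ceil((payload - 1480) / 1480) = ceil(2243/1480) = ceil(1.5155) = 2
Number of fragments = 2 + 1 = 3
Fragment sizes (data): 2 * 1480 B + 763 B (last, 763 <= 1480 OK)
Total bytes sent = payload + n_frags * header = 3723 + 3*20 = 3723 + 60 = 3783 B

3, 3783


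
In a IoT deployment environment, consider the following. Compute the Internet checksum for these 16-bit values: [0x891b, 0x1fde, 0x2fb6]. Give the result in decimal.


Given words: [0x891b, 0x1fde, 0x2fb6]
Step 1: Sum all words
Raw sum = 35099 + 8158 + 12214 = 55471
One's complement = ~55471 & 0xFFFF = 10064

10064


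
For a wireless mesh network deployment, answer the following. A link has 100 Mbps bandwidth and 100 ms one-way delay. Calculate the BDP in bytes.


Given: bandwidth = 100 Mbps, delay = 100 ms
BDP in bits = 100 * 10^6 * 100 / 1000
BDP in bits = 10000000
BDP in bytes = 10000000 / 8 = 1250000

1250000


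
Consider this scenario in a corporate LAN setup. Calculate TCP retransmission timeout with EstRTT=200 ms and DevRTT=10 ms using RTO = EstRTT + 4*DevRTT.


Given: EstRTT = 200 ms, DevRTT = 10 ms
Timeout = EstRTT + 4 * DevRTT
4 * DevRTT = 4 * 10 = 40
Timeout = 200 + 40 = 240 ms

240


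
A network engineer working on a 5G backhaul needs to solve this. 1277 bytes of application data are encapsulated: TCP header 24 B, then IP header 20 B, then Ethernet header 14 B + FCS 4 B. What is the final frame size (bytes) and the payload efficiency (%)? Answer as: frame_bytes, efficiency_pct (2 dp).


TCP segment = 1277 + 24 = 1301 B
IP packet = 1301 + 20 = 1321 B
Ethernet frame = 1321 + 14 + 4 = 1339 B
Efficiency = app / frame = 1277 / 1339 = 0.953697 = 95.3697% -> 95.37% (2 dp)

1339, 95.37


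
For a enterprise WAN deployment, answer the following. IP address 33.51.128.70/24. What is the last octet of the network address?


Given: IP = 33.51.128.70, prefix = /24
Subnet mask = 255.255.255.0
Last octet of IP: 70
Last octet of mask: 0
Network last octet = 70 AND 0 = 0

0


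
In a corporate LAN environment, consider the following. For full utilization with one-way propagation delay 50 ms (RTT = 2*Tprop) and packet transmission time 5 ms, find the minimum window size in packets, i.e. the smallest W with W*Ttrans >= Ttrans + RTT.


Given: Ttrans = 5 ms, RTT = 100 ms (= 2 * Tprop, Tprop = 50 ms)
Time until first ACK returns = Ttrans + RTT = 5 + 100 = 105 ms
Need W * Ttrans >= Ttrans + RTT  ->  W >= (Ttrans + RTT) / Ttrans
(Ttrans + RTT) / Ttrans = 105 / 5 = 21
W_min = ceil(21) = 21

21


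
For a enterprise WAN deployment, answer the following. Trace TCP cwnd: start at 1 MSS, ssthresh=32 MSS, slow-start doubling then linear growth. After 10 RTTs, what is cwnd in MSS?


RTT 0: cwnd = 1 MSS (initial)
RTT 1: cwnd = 2 MSS (slow start, doubled)
RTT 2: cwnd = 4 MSS (slow start, doubled)
RTT 3: cwnd = 8 MSS (slow start, doubled)
RTT 4: cwnd = 16 MSS (slow start, doubled)
RTT 5: cwnd = 32 MSS (slow start, doubled)
RTT 6: cwnd = 33 MSS (congestion avoidance, +1)
RTT 7: cwnd = 34 MSS (congestion avoidance, +1)
RTT 8: cwnd = 35 MSS (congestion avoidance, +1)
RTT 9: cwnd = 36 MSS (congestion avoidance, +1)
RTT 10: cwnd = 37 MSS (congestion avoidance, +1)

37


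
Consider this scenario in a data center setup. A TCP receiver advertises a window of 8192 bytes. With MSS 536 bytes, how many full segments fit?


Given: RWND = 8192 bytes, MSS = 536 bytes
Full segments = floor(RWND / MSS)
Full segments = floor(8192 / 536)
Full segments = floor(15.2836) = 15

15


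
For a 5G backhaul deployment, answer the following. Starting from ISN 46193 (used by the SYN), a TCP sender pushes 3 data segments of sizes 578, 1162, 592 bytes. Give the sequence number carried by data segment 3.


The SYN occupies sequence number ISN = 46193, so the first data byte is ISN + 1 = 46194.
SEQ of data segment i = (ISN + 1) + sum of payload sizes of segments 1..i-1.
Segment 1: SEQ = 46194, payload = 578 bytes
Segment 2: SEQ = 46772, payload = 1162 bytes
Segment 3: SEQ = 47934, payload = 592 bytes
SEQ of segment 3 = 46194 + 578 + 1162 = 47934

47934


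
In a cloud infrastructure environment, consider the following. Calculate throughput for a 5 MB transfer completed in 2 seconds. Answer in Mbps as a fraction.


Given: file = 5 MB, time = 2 s
File in Mb = 5 * 8 = 40 Mb
Throughput = 40 / 2 Mbps
Throughput = 20 Mbps

20


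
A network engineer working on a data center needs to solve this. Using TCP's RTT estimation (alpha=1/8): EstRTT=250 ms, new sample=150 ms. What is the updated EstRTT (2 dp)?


Given: EstRTT = 250 ms, SampleRTT = 150 ms, alpha = 1/8
New EstRTT = (1 - alpha) * EstRTT + alpha * SampleRTT
(7/8) * 250 = 218.75
(1/8) * 150 = 18.75
New EstRTT = 218.75 + 18.75 = 237.5 ms -> 237.50 ms (2 dp)

237.50


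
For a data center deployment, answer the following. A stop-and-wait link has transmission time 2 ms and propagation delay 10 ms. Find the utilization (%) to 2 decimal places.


Given: Ttrans = 2 ms, Tprop = 10 ms
RTT = 2 * Tprop = 2 * 10 = 20 ms
U = Ttrans / (Ttrans + RTT)
U = 2 / (2 + 20)
U = 2 / 22 = 0.090909
U% = 9.09%

9.09


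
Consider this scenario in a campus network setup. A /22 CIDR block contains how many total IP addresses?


Given: CIDR prefix /22
Host bits = 32 - 22 = 10
Total addresses = 2^10 = 1024

1024


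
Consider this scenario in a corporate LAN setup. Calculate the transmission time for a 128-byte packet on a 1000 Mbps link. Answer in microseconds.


Given: packet = 128 bytes, bandwidth = 1000 Mbps
Packet in bits = 128 * 8 = 1024 bits
Bandwidth = 1000 * 10^6 = 1000000000 bps
Time = 1024 / 1000000000 seconds
Time in us = 1024 * 10^6 / 1000000000 = 1.024

1.024


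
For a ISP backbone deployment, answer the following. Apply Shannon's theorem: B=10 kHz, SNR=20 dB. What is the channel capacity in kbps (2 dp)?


Given: B = 10 kHz, SNR = 20 dB
SNR linear = 10^(20/10) = 100
1 + SNR = 101
log2(101) = 6.6582114828
C = 10 * 1000 * 6.6582114828 = 66582.1148 bps
C = 66.582115 kbps -> 66.58 kbps (2 dp)

66.58


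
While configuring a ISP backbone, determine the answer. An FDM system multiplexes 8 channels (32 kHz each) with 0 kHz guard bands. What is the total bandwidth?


Given: 8 channels, 32 kHz each, guard = 0 kHz
Channel bandwidth = 8 * 32 = 256 kHz
Guard bands = 7 gaps * 0 kHz = 0 kHz
Total = 256 + 0 = 256 kHz

256


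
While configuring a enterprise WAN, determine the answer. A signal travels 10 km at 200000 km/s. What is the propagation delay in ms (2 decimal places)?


Given: distance = 10 km, speed = 200000 km/s
Delay = distance / speed = 10 / 200000 seconds
Delay in ms = 10 * 1000 / 200000
Delay = 0.0500 ms
Rounded to 2 dp = 0.05 ms

0.05


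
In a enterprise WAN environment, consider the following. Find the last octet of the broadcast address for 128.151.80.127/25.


Given: IP = 128.151.80.127, prefix = /25
Host bits = 32 - 25 = 7
Network last octet = 127 AND mask = 0
Host part size = 2^7 - 1 = 127
Broadcast last octet = 0 OR 127 = 127

127


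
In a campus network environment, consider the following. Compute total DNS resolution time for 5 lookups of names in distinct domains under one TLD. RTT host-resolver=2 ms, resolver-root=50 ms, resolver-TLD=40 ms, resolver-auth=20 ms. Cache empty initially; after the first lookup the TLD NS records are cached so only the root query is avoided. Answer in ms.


Lookup 1 (cold cache): local + root + TLD + auth = 2 + 50 + 40 + 20 = 112 ms
Lookups 2..5 (TLD NS cached -> skip root; new domain -> still ask TLD and auth): local + TLD + auth = 2 + 40 + 20 = 62 ms each
Remaining 4 lookups: 4 * 62 = 248 ms
Total = 112 + 248 = 360 ms

360


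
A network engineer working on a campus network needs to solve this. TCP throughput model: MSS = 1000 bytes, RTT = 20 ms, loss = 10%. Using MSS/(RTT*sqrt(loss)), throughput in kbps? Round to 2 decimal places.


Given: MSS = 1000 bytes, RTT = 20 ms, loss = 10%
RTT in seconds = 20 / 1000 = 0.02
Loss rate = 10% = 0.1
sqrt(loss) = sqrt(0.1) = 0.316227766017
Throughput (bytes/s) = 1000 / (0.02 * 0.316227766017) = 158113.8830
Throughput (kbps) = 158113.8830 * 8 / 1000 = 1264.911064 -> 1264.91 kbps (2 dp)

1264.91


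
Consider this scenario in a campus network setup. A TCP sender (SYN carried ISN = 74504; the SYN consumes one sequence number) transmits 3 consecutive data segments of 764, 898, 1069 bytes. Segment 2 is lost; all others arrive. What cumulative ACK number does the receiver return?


SYN uses sequence number 74504; first data byte = ISN + 1 = 74505.
Segment 1: SEQ = 74505, len = 764 B, covers [74505, 75268]
Segment 2: SEQ = 75269, len = 898 B, covers [75269, 76166] [LOST]
Segment 3: SEQ = 76167, len = 1069 B, covers [76167, 77235]
In-order data received: bytes [74505, 75268] (segments 1..1).
Segment 2 missing -> gap begins at byte 75269; later segments buffered out of order.
Cumulative ACK = next expected in-order byte = 74505 + 764 = 75269

75269


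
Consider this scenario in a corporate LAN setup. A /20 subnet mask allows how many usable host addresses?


Given: subnet mask /20
Host bits = 32 - 20 = 12
Total addresses = 2^12 = 4096
Usable hosts = 4096 - 2 (network + broadcast) = 4094

4094


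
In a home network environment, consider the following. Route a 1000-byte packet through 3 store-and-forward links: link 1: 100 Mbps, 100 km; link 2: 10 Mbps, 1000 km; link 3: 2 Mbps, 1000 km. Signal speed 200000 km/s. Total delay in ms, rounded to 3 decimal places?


Packet = 1000 bytes = 8000 bits. Store-and-forward: sum (t_trans + t_prop) per link.
Link 1: t_trans = 8000/(100*10^6) s = 0.0800 ms; t_prop = 100/200000 s = 0.5000 ms; subtotal = 0.5800 ms
Link 2: t_trans = 8000/(10*10^6) s = 0.8000 ms; t_prop = 1000/200000 s = 5.0000 ms; subtotal = 5.8000 ms
Link 3: t_trans = 8000/(2*10^6) s = 4.0000 ms; t_prop = 1000/200000 s = 5.0000 ms; subtotal = 9.0000 ms
End-to-end = 0.5800 + 5.8000 + 9.0000 = 15.3800 ms -> 15.380 ms (3 dp)

15.380


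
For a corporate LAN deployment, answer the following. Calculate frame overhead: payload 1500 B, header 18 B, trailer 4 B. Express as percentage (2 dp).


Given: payload = 1500 B, header = 18 B, trailer = 4 B
Overhead bytes = header + trailer = 18 + 4 = 22
Total frame = payload + overhead = 1500 + 22 = 1522
Overhead % = 22 / 1522 * 100 = 1.4455% -> 1.45% (2 dp)

1.45


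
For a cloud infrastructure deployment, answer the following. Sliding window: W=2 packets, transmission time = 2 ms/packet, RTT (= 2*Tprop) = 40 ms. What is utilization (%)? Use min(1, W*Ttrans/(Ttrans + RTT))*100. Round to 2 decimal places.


Given: W = 2, Ttrans = 2 ms, RTT = 40 ms (= 2 * Tprop, Tprop = 20 ms)
Cycle time = Ttrans + RTT = 2 + 40 = 42 ms (first packet sent until its ACK returns)
W * Ttrans = 2 * 2 = 4 ms of sending per cycle
W * Ttrans / (Ttrans + RTT) = 4 / 42 = 0.095238
U = min(1, 0.095238) = 0.095238
U% = 9.52%

9.52


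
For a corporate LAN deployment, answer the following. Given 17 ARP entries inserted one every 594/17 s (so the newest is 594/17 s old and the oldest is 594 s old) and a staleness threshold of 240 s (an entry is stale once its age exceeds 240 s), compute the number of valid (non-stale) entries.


Ages are k * 594/17 s for k = 1..17 (spacing = 34.9412 s).
Entry k is valid iff k * 594/17 <= 240 iff k <= 17 * 240 / 594 = 6.8687
n_valid = floor(6.8687) = 6
(n_stale = 17 - 6 = 11)

6


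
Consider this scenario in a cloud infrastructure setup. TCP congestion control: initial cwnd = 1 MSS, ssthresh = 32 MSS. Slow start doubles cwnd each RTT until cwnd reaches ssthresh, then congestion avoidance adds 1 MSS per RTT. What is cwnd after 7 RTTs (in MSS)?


RTT 0: cwnd = 1 MSS (initial)
RTT 1: cwnd = 2 MSS (slow start, doubled)
RTT 2: cwnd = 4 MSS (slow start, doubled)
RTT 3: cwnd = 8 MSS (slow start, doubled)
RTT 4: cwnd = 16 MSS (slow start, doubled)
RTT 5: cwnd = 32 MSS (slow start, doubled)
RTT 6: cwnd = 33 MSS (congestion avoidance, +1)
RTT 7: cwnd = 34 MSS (congestion avoidance, +1)

34


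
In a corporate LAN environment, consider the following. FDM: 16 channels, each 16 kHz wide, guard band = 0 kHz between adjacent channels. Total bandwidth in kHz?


Given: 16 channels, 16 kHz each, guard = 0 kHz
Channel bandwidth = 16 * 16 = 256 kHz
Guard bands = 15 gaps * 0 kHz = 0 kHz
Total = 256 + 0 = 256 kHz

256


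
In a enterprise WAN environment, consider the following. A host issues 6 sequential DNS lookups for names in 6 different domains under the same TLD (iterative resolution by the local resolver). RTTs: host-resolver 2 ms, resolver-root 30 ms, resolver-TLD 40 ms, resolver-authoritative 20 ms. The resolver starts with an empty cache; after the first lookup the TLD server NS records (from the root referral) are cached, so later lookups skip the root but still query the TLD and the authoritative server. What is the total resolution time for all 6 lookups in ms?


Lookup 1 (cold cache): local + root + TLD + auth = 2 + 30 + 40 + 20 = 92 ms
Lookups 2..6 (TLD NS cached -> skip root; new domain -> still ask TLD and auth): local + TLD + auth = 2 + 40 + 20 = 62 ms each
Remaining 5 lookups: 5 * 62 = 310 ms
Total = 92 + 310 = 402 ms

402


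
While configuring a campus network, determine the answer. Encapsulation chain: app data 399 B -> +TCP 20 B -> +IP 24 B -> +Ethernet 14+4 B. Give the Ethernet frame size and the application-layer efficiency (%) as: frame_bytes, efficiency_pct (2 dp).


TCP segment = 399 + 20 = 419 B
IP packet = 419 + 24 = 443 B
Ethernet frame = 443 + 14 + 4 = 461 B
Efficiency = app / frame = 399 / 461 = 0.865510 = 86.5510% -> 86.55% (2 dp)

461, 86.55


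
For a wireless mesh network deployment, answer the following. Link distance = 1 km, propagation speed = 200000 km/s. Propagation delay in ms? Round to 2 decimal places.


Given: distance = 1 km, speed = 200000 km/s
Delay = distance / speed = 1 / 200000 seconds
Delay in ms = 1 * 1000 / 200000
Delay = 0.0050 ms
Rounded to 2 dp = 0.01 ms

0.01


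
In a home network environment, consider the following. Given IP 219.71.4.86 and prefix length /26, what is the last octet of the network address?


Given: IP = 219.71.4.86, prefix = /26
Subnet mask = 255.255.255.192
Last octet of IP: 86
Last octet of mask: 192
Network last octet = 86 AND 192 = 64

64


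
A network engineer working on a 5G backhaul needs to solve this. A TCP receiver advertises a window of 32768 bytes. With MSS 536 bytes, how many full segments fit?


Given: RWND = 32768 bytes, MSS = 536 bytes
Full segments = floor(RWND / MSS)
Full segments = floor(32768 / 536)
Full segments = floor(61.1343) = 61

61


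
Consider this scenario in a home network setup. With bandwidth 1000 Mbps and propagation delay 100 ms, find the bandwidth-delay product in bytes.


Given: bandwidth = 1000 Mbps, delay = 100 ms
BDP in bits = 1000 * 10^6 * 100 / 1000
BDP in bits = 100000000
BDP in bytes = 100000000 / 8 = 12500000

12500000


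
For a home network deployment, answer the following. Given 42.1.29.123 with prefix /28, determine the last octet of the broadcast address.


Given: IP = 42.1.29.123, prefix = /28
Host bits = 32 - 28 = 4
Network last octet = 123 AND mask = 112
Host part size = 2^4 - 1 = 15
Broadcast last octet = 112 OR 15 = 127

127


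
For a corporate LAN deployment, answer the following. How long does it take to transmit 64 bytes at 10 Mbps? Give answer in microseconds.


Given: packet = 64 bytes, bandwidth = 10 Mbps
Packet in bits = 64 * 8 = 512 bits
Bandwidth = 10 * 10^6 = 10000000 bps
Time = 512 / 10000000 seconds
Time in us = 512 * 10^6 / 10000000 = 51.2

51.2


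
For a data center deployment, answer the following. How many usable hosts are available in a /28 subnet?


Given: subnet mask /28
Host bits = 32 - 28 = 4
Total addresses = 2^4 = 16
Usable hosts = 16 - 2 (network + broadcast) = 14

14


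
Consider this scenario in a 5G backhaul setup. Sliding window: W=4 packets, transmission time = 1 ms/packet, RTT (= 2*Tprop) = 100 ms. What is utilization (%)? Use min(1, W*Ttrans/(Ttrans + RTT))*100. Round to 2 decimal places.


Given: W = 4, Ttrans = 1 ms, RTT = 100 ms (= 2 * Tprop, Tprop = 50 ms)
Cycle time = Ttrans + RTT = 1 + 100 = 101 ms (first packet sent until its ACK returns)
W * Ttrans = 4 * 1 = 4 ms of sending per cycle
W * Ttrans / (Ttrans + RTT) = 4 / 101 = 0.039604
U = min(1, 0.039604) = 0.039604
U% = 3.96%

3.96


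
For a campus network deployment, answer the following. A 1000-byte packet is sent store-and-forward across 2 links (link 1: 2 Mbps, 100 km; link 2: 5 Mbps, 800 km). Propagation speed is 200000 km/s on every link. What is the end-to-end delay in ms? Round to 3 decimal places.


Packet = 1000 bytes = 8000 bits. Store-and-forward: sum (t_trans + t_prop) per link.
Link 1: t_trans = 8000/(2*10^6) s = 4.0000 ms; t_prop = 100/200000 s = 0.5000 ms; subtotal = 4.5000 ms
Link 2: t_trans = 8000/(5*10^6) s = 1.6000 ms; t_prop = 800/200000 s = 4.0000 ms; subtotal = 5.6000 ms
End-to-end = 4.5000 + 5.6000 = 10.1000 ms -> 10.100 ms (3 dp)

10.100


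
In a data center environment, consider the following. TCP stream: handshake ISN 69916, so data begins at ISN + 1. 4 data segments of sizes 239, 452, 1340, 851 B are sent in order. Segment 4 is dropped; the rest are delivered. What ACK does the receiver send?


SYN uses sequence number 69916; first data byte = ISN + 1 = 69917.
Segment 1: SEQ = 69917, len = 239 B, covers [69917, 70155]
Segment 2: SEQ = 70156, len = 452 B, covers [70156, 70607]
Segment 3: SEQ = 70608, len = 1340 B, covers [70608, 71947]
Segment 4: SEQ = 71948, len = 851 B, covers [71948, 72798] [LOST]
In-order data received: bytes [69917, 71947] (segments 1..3).
Segment 4 missing -> gap begins at byte 71948.
Cumulative ACK = next expected in-order byte = 69917 + 239 + 452 + 1340 = 71948

71948


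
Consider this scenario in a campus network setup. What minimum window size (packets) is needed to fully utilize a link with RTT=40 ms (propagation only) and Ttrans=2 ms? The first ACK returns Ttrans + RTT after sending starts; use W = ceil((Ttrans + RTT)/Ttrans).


Given: Ttrans = 2 ms, RTT = 40 ms (= 2 * Tprop, Tprop = 20 ms)
Time until first ACK returns = Ttrans + RTT = 2 + 40 = 42 ms
Need W * Ttrans >= Ttrans + RTT  ->  W >= (Ttrans + RTT) / Ttrans
(Ttrans + RTT) / Ttrans = 42 / 2 = 21
W_min = ceil(21) = 21

21


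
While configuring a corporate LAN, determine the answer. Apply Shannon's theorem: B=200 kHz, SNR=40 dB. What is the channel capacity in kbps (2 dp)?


Given: B = 200 kHz, SNR = 40 dB
SNR linear = 10^(40/10) = 10000
1 + SNR = 10001
log2(10001) = 13.2878566418
C = 200 * 1000 * 13.2878566418 = 2657571.3284 bps
C = 2657.571328 kbps -> 2657.57 kbps (2 dp)

2657.57


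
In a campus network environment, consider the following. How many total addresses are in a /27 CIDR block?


Given: CIDR prefix /27
Host bits = 32 - 27 = 5
Total addresses = 2^5 = 32

32


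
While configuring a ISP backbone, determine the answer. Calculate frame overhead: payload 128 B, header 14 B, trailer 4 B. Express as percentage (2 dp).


Given: payload = 128 B, header = 14 B, trailer = 4 B
Overhead bytes = header + trailer = 14 + 4 = 18
Total frame = payload + overhead = 128 + 18 = 146
Overhead % = 18 / 146 * 100 = 12.3288% -> 12.33% (2 dp)

12.33


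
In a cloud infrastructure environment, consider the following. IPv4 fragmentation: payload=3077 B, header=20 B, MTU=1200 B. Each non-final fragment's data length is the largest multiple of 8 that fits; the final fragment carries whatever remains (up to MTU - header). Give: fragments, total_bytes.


Max data per non-final fragment = floor((MTU - header)/8)*8 = floor((1200 - 20)/8)*8 = floor(1180/8)*8 = 1176 B
Final fragment needs no 8-byte alignment: it can carry up to MTU - header = 1180 B
Non-final fragments needed = ceil((payload - 1180) / 1176) = ceil(1897/1176) = ceil(1.6131) = 2
Number of fragments = 2 + 1 = 3
Fragment sizes (data): 2 * 1176 B + 725 B (last, 725 <= 1180 OK)
Total bytes sent = payload + n_frags * header = 3077 + 3*20 = 3077 + 60 = 3137 B

3, 3137


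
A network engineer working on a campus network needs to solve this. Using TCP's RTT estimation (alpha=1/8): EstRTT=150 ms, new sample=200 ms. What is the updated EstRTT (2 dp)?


Given: EstRTT = 150 ms, SampleRTT = 200 ms, alpha = 1/8
New EstRTT = (1 - alpha) * EstRTT + alpha * SampleRTT
(7/8) * 150 = 131.25
(1/8) * 200 = 25
New EstRTT = 131.25 + 25 = 156.25 ms -> 156.25 ms (2 dp)

156.25


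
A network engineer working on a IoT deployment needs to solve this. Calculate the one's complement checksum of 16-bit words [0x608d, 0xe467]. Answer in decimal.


Given words: [0x608d, 0xe467]
Step 1: Sum all words
Raw sum = 24717 + 58471 = 83188
Step 2: Fold carry: (17652 + 1) = 17653
One's complement = ~17653 & 0xFFFF = 47882

47882


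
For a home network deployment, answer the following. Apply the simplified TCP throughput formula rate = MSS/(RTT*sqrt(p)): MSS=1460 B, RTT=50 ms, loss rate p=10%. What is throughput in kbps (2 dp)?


Given: MSS = 1460 bytes, RTT = 50 ms, loss = 10%
RTT in seconds = 50 / 1000 = 0.05
Loss rate = 10% = 0.1
sqrt(loss) = sqrt(0.1) = 0.316227766017
Throughput (bytes/s) = 1460 / (0.05 * 0.316227766017) = 92338.5077
Throughput (kbps) = 92338.5077 * 8 / 1000 = 738.708061 -> 738.71 kbps (2 dp)

738.71


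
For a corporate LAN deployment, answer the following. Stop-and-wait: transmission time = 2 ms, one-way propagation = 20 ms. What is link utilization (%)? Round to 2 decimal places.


Given: Ttrans = 2 ms, Tprop = 20 ms
RTT = 2 * Tprop = 2 * 20 = 40 ms
U = Ttrans / (Ttrans + RTT)
U = 2 / (2 + 40)
U = 2 / 42 = 0.047619
U% = 4.76%

4.76


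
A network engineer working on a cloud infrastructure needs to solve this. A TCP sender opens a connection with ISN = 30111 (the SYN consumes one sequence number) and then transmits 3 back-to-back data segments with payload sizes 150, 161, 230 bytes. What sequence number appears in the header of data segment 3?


The SYN occupies sequence number ISN = 30111, so the first data byte is ISN + 1 = 30112.
SEQ of data segment i = (ISN + 1) + sum of payload sizes of segments 1..i-1.
Segment 1: SEQ = 30112, payload = 150 bytes
Segment 2: SEQ = 30262, payload = 161 bytes
Segment 3: SEQ = 30423, payload = 230 bytes
SEQ of segment 3 = 30112 + 150 + 161 = 30423

30423


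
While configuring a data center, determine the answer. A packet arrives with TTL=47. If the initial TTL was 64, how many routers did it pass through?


Given: initial TTL = 64, received TTL = 47
Hops = initial TTL - received TTL
Hops = 64 - 47 = 17

17


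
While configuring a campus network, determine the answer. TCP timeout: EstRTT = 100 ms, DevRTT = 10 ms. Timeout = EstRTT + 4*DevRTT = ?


Given: EstRTT = 100 ms, DevRTT = 10 ms
Timeout = EstRTT + 4 * DevRTT
4 * DevRTT = 4 * 10 = 40
Timeout = 100 + 40 = 140 ms

140


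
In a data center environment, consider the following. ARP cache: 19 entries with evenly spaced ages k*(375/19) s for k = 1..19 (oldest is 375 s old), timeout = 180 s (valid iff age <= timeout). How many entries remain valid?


Ages are k * 375/19 s for k = 1..19 (spacing = 19.7368 s).
Entry k is valid iff k * 375/19 <= 180 iff k <= 19 * 180 / 375 = 9.1200
n_valid = floor(9.1200) = 9
(n_stale = 19 - 9 = 10)

9


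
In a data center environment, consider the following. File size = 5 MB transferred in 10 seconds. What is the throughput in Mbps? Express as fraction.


Given: file = 5 MB, time = 10 s
File in Mb = 5 * 8 = 40 Mb
Throughput = 40 / 10 Mbps
Throughput = 4 Mbps

4


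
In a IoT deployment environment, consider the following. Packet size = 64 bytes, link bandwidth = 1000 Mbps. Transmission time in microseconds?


Given: packet = 64 bytes, bandwidth = 1000 Mbps
Packet in bits = 64 * 8 = 512 bits
Bandwidth = 1000 * 10^6 = 1000000000 bps
Time = 512 / 1000000000 seconds
Time in us = 512 * 10^6 / 1000000000 = 0.512

0.512


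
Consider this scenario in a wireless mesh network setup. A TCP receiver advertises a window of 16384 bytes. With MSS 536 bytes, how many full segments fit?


Given: RWND = 16384 bytes, MSS = 536 bytes
Full segments = floor(RWND / MSS)
Full segments = floor(16384 / 536)
Full segments = floor(30.5672) = 30

30


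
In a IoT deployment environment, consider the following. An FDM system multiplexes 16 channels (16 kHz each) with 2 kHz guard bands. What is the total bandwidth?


Given: 16 channels, 16 kHz each, guard = 2 kHz
Channel bandwidth = 16 * 16 = 256 kHz
Guard bands = 15 gaps * 2 kHz = 30 kHz
Total = 256 + 30 = 286 kHz

286


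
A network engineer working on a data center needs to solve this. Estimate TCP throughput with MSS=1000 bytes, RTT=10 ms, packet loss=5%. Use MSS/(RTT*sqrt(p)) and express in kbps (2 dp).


Given: MSS = 1000 bytes, RTT = 10 ms, loss = 5%
RTT in seconds = 10 / 1000 = 0.01
Loss rate = 5% = 0.05
sqrt(loss) = sqrt(0.05) = 0.223606797750
Throughput (bytes/s) = 1000 / (0.01 * 0.223606797750) = 447213.5955
Throughput (kbps) = 447213.5955 * 8 / 1000 = 3577.708764 -> 3577.71 kbps (2 dp)

3577.71


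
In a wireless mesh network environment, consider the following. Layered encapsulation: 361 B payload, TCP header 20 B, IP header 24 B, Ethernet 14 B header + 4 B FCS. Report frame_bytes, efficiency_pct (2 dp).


TCP segment = 361 + 20 = 381 B
IP packet = 381 + 24 = 405 B
Ethernet frame = 405 + 14 + 4 = 423 B
Efficiency = app / frame = 361 / 423 = 0.853428 = 85.3428% -> 85.34% (2 dp)

423, 85.34


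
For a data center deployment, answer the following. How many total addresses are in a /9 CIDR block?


Given: CIDR prefix /9
Host bits = 32 - 9 = 23
Total addresses = 2^23 = 8388608

8388608


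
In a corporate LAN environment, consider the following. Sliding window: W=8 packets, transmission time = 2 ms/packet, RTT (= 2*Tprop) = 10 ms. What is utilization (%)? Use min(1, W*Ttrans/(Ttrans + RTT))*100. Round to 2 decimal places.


Given: W = 8, Ttrans = 2 ms, RTT = 10 ms (= 2 * Tprop, Tprop = 5 ms)
Cycle time = Ttrans + RTT = 2 + 10 = 12 ms (first packet sent until its ACK returns)
W * Ttrans = 8 * 2 = 16 ms of sending per cycle
W * Ttrans / (Ttrans + RTT) = 16 / 12 = 1.333333
U = min(1, 1.333333) = 1.000000
U% = 100.00%

100.00


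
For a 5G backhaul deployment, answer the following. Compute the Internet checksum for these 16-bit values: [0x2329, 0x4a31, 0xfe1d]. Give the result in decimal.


Given words: [0x2329, 0x4a31, 0xfe1d]
Step 1: Sum all words
Raw sum = 9001 + 18993 + 65053 = 93047
Step 2: Fold carry: (27511 + 1) = 27512
One's complement = ~27512 & 0xFFFF = 38023

38023


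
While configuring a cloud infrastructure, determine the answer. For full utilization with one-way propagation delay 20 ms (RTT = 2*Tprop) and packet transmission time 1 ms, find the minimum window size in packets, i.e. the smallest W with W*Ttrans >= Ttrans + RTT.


Given: Ttrans = 1 ms, RTT = 40 ms (= 2 * Tprop, Tprop = 20 ms)
Time until first ACK returns = Ttrans + RTT = 1 + 40 = 41 ms
Need W * Ttrans >= Ttrans + RTT  ->  W >= (Ttrans + RTT) / Ttrans
(Ttrans + RTT) / Ttrans = 41 / 1 = 41
W_min = ceil(41) = 41

41


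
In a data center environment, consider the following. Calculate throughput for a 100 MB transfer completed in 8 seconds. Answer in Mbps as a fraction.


Given: file = 100 MB, time = 8 s
File in Mb = 100 * 8 = 800 Mb
Throughput = 800 / 8 Mbps
Throughput = 100 Mbps

100


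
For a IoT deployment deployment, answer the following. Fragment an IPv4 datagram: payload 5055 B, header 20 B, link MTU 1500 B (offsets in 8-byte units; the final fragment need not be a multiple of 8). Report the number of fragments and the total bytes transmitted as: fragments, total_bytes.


Max data per non-final fragment = floor((MTU - header)/8)*8 = floor((1500 - 20)/8)*8 = floor(1480/8)*8 = 1480 B
Final fragment needs no 8-byte alignment: it can carry up to MTU - header = 1480 B
Non-final fragments needed = ceil((payload - 1480) / 1480) = ceil(3575/1480) = ceil(2.4155) = 3
Number of fragments = 3 + 1 = 4
Fragment sizes (data): 3 * 1480 B + 615 B (last, 615 <= 1480 OK)
Total bytes sent = payload + n_frags * header = 5055 + 4*20 = 5055 + 80 = 5135 B

4, 5135


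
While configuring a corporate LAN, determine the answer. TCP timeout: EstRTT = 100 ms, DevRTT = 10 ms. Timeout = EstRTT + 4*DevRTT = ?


Given: EstRTT = 100 ms, DevRTT = 10 ms
Timeout = EstRTT + 4 * DevRTT
4 * DevRTT = 4 * 10 = 40
Timeout = 100 + 40 = 140 ms

140


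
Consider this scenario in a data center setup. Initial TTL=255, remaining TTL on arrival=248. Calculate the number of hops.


Given: initial TTL = 255, received TTL = 248
Hops = initial TTL - received TTL
Hops = 255 - 248 = 7

7


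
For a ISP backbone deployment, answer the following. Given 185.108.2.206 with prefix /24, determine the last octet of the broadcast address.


Given: IP = 185.108.2.206, prefix = /24
Host bits = 32 - 24 = 8
Network last octet = 206 AND mask = 0
Host part size = 2^8 - 1 = 255
Broadcast last octet = 0 OR 255 = 255

255


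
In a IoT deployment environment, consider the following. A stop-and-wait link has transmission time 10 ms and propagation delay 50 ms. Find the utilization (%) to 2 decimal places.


Given: Ttrans = 10 ms, Tprop = 50 ms
RTT = 2 * Tprop = 2 * 50 = 100 ms
U = Ttrans / (Ttrans + RTT)
U = 10 / (10 + 100)
U = 10 / 110 = 0.090909
U% = 9.09%

9.09


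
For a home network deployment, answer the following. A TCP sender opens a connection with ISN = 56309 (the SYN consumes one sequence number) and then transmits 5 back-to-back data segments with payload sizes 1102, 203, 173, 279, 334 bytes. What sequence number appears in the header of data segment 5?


The SYN occupies sequence number ISN = 56309, so the first data byte is ISN + 1 = 56310.
SEQ of data segment i = (ISN + 1) + sum of payload sizes of segments 1..i-1.
Segment 1: SEQ = 56310, payload = 1102 bytes
Segment 2: SEQ = 57412, payload = 203 bytes
Segment 3: SEQ = 57615, payload = 173 bytes
Segment 4: SEQ = 57788, payload = 279 bytes
Segment 5: SEQ = 58067, payload = 334 bytes
SEQ of segment 5 = 56310 + 1102 + 203 + 173 + 279 = 58067

58067


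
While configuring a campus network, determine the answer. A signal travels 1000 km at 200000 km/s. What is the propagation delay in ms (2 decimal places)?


Given: distance = 1000 km, speed = 200000 km/s
Delay = distance / speed = 1000 / 200000 seconds
Delay in ms = 1000 * 1000 / 200000
Delay = 5.0000 ms
Rounded to 2 dp = 5.00 ms

5.00


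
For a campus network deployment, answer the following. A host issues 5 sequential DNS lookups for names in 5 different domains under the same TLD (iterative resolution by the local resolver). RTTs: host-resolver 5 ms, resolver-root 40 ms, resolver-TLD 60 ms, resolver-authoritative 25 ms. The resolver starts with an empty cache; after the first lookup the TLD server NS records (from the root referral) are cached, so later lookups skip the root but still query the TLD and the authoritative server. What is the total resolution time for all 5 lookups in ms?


Lookup 1 (cold cache): local + root + TLD + auth = 5 + 40 + 60 + 25 = 130 ms
Lookups 2..5 (TLD NS cached -> skip root; new domain -> still ask TLD and auth): local + TLD + auth = 5 + 60 + 25 = 90 ms each
Remaining 4 lookups: 4 * 90 = 360 ms
Total = 130 + 360 = 490 ms

490
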